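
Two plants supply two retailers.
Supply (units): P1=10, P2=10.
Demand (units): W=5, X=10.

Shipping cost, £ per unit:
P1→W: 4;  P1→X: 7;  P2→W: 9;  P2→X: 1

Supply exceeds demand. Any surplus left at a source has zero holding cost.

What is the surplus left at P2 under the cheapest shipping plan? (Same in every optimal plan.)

An optimal plan:
  P1–W: 5 × £4 = £20
  P2–X: 10 × £1 = £10
Total cost = £30.
P2 ships 10 of its 10, leaving 0.

0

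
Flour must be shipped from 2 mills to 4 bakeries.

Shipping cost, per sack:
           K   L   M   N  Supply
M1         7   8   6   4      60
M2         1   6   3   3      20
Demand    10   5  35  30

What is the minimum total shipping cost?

350

A cheapest plan:
  M1 to L: 5 sacks
  M1 to M: 25 sacks
  M1 to N: 30 sacks
  M2 to K: 10 sacks
  M2 to M: 10 sacks
Total cost = 350.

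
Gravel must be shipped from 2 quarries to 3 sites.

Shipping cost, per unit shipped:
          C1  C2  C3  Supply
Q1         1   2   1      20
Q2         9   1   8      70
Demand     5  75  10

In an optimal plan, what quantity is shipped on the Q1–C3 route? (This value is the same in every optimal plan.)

The minimum-cost plan:
  Q1 to C1: 5 × 1 = 5
  Q1 to C2: 5 × 2 = 10
  Q1 to C3: 10 × 1 = 10
  Q2 to C2: 70 × 1 = 70
Total cost = 95.
So Q1→C3 carries 10 truckloads.

10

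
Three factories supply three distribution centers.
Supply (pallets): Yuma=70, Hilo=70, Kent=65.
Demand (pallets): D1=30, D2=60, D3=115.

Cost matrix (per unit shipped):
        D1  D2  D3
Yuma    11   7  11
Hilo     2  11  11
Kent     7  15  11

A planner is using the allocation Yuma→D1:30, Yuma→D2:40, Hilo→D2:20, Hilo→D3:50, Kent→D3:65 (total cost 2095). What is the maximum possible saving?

Current plan cost = 30·11 + 40·7 + 20·11 + 50·11 + 65·11 = 2095.
Optimal plan:
  Yuma to D2: 60 × 7 = 420
  Yuma to D3: 10 × 11 = 110
  Hilo to D1: 30 × 2 = 60
  Hilo to D3: 40 × 11 = 440
  Kent to D3: 65 × 11 = 715
Optimal cost = 1745.
Saving = 2095 − 1745 = 350.

350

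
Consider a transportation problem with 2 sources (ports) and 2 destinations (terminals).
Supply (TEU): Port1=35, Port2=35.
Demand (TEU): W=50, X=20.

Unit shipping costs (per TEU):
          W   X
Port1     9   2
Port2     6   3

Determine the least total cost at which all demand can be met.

An optimal shipping plan:
  Port1->W: 15 TEU
  Port1->X: 20 TEU
  Port2->W: 35 TEU
Total cost = 385.

385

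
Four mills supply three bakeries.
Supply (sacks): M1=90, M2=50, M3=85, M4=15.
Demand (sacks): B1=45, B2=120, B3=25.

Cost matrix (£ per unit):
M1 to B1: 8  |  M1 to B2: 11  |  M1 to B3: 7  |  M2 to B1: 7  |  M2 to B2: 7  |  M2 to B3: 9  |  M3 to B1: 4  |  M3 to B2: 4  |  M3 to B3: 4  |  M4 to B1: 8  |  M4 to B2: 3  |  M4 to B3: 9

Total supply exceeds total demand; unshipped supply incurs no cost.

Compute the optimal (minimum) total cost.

1030

One minimum-cost allocation:
  M1->B1: 15 × £8 = £120
  M1->B3: 25 × £7 = £175
  M2->B1: 30 × £7 = £210
  M2->B2: 20 × £7 = £140
  M3->B2: 85 × £4 = £340
  M4->B2: 15 × £3 = £45
Total = 120 + 175 + 210 + 140 + 340 + 45 = £1030.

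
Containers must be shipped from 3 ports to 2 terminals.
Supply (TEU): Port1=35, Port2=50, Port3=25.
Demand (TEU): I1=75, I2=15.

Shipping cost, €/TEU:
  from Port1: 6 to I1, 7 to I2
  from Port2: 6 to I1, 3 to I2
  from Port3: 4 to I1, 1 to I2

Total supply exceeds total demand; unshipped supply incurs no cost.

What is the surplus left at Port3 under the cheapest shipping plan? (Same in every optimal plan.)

0

An optimal plan:
  Port1→I1: 15 × €6 = €90
  Port2→I1: 50 × €6 = €300
  Port3→I1: 10 × €4 = €40
  Port3→I2: 15 × €1 = €15
Total cost = €445.
Port3 ships 25 of its 25, leaving 0.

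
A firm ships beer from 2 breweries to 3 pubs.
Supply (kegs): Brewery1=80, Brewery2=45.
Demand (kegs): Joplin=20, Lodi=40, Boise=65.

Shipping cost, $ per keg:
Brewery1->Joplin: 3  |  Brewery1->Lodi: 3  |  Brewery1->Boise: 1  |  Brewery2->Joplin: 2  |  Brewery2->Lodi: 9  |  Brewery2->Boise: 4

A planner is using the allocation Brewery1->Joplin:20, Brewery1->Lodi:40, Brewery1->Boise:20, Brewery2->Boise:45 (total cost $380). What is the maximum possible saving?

Current plan cost = 20·3 + 40·3 + 20·1 + 45·4 = $380.
Optimal plan:
  Brewery1→Lodi: 40 × $3 = $120
  Brewery1→Boise: 40 × $1 = $40
  Brewery2→Joplin: 20 × $2 = $40
  Brewery2→Boise: 25 × $4 = $100
Optimal cost = $300.
Saving = 380 − 300 = $80.

80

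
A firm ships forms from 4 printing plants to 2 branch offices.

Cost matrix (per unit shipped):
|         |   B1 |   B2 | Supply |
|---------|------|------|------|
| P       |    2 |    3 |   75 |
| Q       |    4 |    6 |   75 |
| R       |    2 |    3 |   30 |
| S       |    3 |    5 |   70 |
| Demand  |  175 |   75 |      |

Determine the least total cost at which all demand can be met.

795

A cheapest plan:
  P to B1: 30 × 2 = 60
  P to B2: 45 × 3 = 135
  Q to B1: 75 × 4 = 300
  R to B2: 30 × 3 = 90
  S to B1: 70 × 3 = 210
Total = 60 + 135 + 300 + 90 + 210 = 795.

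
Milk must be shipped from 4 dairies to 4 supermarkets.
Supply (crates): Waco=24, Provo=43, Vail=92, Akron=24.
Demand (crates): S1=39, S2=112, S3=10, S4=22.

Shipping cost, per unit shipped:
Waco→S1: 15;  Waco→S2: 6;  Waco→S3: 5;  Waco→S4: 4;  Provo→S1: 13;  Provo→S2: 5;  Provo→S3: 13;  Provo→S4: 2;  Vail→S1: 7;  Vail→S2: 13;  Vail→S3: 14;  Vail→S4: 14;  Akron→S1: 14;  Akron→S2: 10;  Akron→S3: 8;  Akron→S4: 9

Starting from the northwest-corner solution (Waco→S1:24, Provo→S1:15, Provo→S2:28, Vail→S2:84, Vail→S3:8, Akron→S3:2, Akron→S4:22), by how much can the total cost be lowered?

638

Current plan cost = 24·15 + 15·13 + 28·5 + 84·13 + 8·14 + 2·8 + 22·9 = 2113.
Optimal plan:
  Waco→S2: 24 crates
  Provo→S2: 21 crates
  Provo→S4: 22 crates
  Vail→S1: 39 crates
  Vail→S2: 53 crates
  Akron→S2: 14 crates
  Akron→S3: 10 crates
Optimal cost = 1475.
Saving = 2113 − 1475 = 638.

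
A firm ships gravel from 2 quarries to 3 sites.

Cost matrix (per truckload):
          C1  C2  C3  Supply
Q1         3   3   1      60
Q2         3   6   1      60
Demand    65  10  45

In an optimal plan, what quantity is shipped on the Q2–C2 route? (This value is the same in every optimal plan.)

The minimum-cost plan:
  Q1->C1: 5 × 3 = 15
  Q1->C2: 10 × 3 = 30
  Q1->C3: 45 × 1 = 45
  Q2->C1: 60 × 3 = 180
Total cost = 270.
The route Q2→C2 is not used.

0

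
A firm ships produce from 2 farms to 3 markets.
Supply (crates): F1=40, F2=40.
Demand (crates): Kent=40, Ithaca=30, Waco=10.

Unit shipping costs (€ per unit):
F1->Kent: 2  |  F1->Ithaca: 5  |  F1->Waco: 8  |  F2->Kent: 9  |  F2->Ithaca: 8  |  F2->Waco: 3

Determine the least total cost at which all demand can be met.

Optimal allocation:
  F1–Kent: 40 × €2 = €80
  F2–Ithaca: 30 × €8 = €240
  F2–Waco: 10 × €3 = €30
Total = 80 + 240 + 30 = €350.

350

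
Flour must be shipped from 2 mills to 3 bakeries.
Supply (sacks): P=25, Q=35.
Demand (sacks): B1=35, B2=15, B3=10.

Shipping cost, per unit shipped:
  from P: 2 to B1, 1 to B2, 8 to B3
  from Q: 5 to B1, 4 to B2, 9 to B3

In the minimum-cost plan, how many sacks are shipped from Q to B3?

The minimum-cost plan:
  P–B1: 10 sacks
  P–B2: 15 sacks
  Q–B1: 25 sacks
  Q–B3: 10 sacks
Total cost = 250.
So Q→B3 carries 10 sacks.

10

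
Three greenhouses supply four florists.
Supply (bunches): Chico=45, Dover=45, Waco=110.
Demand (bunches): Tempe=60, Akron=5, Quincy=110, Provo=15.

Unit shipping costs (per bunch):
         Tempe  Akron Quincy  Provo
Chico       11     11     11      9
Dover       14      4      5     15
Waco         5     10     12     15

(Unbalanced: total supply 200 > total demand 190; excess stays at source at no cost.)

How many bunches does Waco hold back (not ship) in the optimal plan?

Minimum-cost shipments:
  Chico→Quincy: 30 × 11 = 330
  Chico→Provo: 15 × 9 = 135
  Dover→Quincy: 45 × 5 = 225
  Waco→Tempe: 60 × 5 = 300
  Waco→Akron: 5 × 10 = 50
  Waco→Quincy: 35 × 12 = 420
Total cost = 1460.
Waco ships 100 of its 110, leaving 10.

10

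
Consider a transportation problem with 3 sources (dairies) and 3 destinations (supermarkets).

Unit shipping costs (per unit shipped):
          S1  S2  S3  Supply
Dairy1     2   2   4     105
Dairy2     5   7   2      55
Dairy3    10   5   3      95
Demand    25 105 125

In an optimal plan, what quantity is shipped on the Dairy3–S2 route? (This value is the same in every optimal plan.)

25

The minimum-cost plan:
  Dairy1->S1: 25 × 2 = 50
  Dairy1->S2: 80 × 2 = 160
  Dairy2->S3: 55 × 2 = 110
  Dairy3->S2: 25 × 5 = 125
  Dairy3->S3: 70 × 3 = 210
Total cost = 655.
So Dairy3→S2 carries 25 crates.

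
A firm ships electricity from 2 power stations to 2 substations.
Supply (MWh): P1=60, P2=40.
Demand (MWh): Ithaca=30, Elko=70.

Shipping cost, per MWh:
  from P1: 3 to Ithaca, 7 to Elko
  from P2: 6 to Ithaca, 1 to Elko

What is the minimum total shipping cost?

Optimal allocation:
  P1→Ithaca: 30 × 3 = 90
  P1→Elko: 30 × 7 = 210
  P2→Elko: 40 × 1 = 40
Total = 90 + 210 + 40 = 340.

340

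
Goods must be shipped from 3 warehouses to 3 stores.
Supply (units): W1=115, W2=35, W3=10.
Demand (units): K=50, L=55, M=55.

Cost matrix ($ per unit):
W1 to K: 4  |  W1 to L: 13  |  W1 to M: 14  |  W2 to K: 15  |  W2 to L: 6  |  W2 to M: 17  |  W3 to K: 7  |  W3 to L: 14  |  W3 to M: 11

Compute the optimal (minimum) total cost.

One minimum-cost allocation:
  W1–K: 50 × $4 = $200
  W1–L: 20 × $13 = $260
  W1–M: 45 × $14 = $630
  W2–L: 35 × $6 = $210
  W3–M: 10 × $11 = $110
Total = 200 + 260 + 630 + 210 + 110 = $1410.
(Supply check: W1 ships 115; W2 ships 35; W3 ships 10.)

1410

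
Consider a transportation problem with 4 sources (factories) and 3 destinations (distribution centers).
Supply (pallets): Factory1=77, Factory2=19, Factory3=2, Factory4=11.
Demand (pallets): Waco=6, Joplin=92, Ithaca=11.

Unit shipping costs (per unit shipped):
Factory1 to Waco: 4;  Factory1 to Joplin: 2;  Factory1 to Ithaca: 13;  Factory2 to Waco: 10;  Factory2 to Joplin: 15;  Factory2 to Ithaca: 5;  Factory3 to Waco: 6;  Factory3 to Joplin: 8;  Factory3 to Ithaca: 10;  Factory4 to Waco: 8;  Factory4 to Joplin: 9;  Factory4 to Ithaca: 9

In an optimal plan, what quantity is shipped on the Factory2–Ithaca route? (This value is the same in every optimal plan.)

11

Solving gives:
  Factory1 to Joplin: 77 × 2 = 154
  Factory2 to Waco: 6 × 10 = 60
  Factory2 to Joplin: 2 × 15 = 30
  Factory2 to Ithaca: 11 × 5 = 55
  Factory3 to Joplin: 2 × 8 = 16
  Factory4 to Joplin: 11 × 9 = 99
Total cost = 414.
So Factory2→Ithaca carries 11 pallets.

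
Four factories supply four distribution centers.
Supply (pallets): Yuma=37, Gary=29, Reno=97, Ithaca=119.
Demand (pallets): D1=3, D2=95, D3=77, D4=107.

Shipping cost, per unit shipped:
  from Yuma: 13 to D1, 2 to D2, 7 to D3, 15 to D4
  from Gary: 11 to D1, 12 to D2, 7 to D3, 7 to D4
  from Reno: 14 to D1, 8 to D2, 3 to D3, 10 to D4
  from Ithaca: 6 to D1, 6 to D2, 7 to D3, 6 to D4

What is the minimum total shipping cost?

1382

Optimal allocation:
  Yuma→D2: 37 × 2 = 74
  Gary→D4: 29 × 7 = 203
  Reno→D2: 20 × 8 = 160
  Reno→D3: 77 × 3 = 231
  Ithaca→D1: 3 × 6 = 18
  Ithaca→D2: 38 × 6 = 228
  Ithaca→D4: 78 × 6 = 468
Total = 74 + 203 + 160 + 231 + 18 + 228 + 468 = 1382.
(Supply check: Yuma ships 37; Gary ships 29; Reno ships 97; Ithaca ships 119.)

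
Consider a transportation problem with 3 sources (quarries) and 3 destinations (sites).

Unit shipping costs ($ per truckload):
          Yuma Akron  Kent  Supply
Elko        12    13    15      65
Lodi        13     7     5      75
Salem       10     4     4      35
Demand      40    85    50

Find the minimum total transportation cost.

One minimum-cost allocation:
  Elko→Yuma: 40 × $12 = $480
  Elko→Akron: 25 × $13 = $325
  Lodi→Akron: 25 × $7 = $175
  Lodi→Kent: 50 × $5 = $250
  Salem→Akron: 35 × $4 = $140
Total = 480 + 325 + 175 + 250 + 140 = $1370.

1370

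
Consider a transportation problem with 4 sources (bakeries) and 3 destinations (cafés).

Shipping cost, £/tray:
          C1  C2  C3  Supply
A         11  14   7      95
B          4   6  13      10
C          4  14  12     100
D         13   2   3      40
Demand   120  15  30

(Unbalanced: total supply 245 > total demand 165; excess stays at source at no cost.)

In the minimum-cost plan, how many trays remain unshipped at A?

80

An optimal plan:
  A–C1: 10 × £11 = £110
  A–C3: 5 × £7 = £35
  B–C1: 10 × £4 = £40
  C–C1: 100 × £4 = £400
  D–C2: 15 × £2 = £30
  D–C3: 25 × £3 = £75
Total cost = £690.
A ships 15 of its 95, leaving 80.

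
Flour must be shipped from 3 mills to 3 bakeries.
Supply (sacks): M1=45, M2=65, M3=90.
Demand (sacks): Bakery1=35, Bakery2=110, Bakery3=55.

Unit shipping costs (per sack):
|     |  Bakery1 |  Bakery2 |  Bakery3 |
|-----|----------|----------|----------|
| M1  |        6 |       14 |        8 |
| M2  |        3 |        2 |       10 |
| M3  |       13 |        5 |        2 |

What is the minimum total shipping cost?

735

One minimum-cost allocation:
  M1→Bakery1: 35 × 6 = 210
  M1→Bakery3: 10 × 8 = 80
  M2→Bakery2: 65 × 2 = 130
  M3→Bakery2: 45 × 5 = 225
  M3→Bakery3: 45 × 2 = 90
Total = 210 + 80 + 130 + 225 + 90 = 735.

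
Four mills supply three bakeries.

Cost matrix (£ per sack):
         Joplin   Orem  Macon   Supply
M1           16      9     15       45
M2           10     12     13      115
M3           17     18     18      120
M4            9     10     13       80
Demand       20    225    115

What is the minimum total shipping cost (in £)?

An optimal shipping plan:
  M1–Orem: 45 × £9 = £405
  M2–Joplin: 20 × £10 = £200
  M2–Orem: 95 × £12 = £1140
  M3–Orem: 5 × £18 = £90
  M3–Macon: 115 × £18 = £2070
  M4–Orem: 80 × £10 = £800
Total = 405 + 200 + 1140 + 90 + 2070 + 800 = £4705.

4705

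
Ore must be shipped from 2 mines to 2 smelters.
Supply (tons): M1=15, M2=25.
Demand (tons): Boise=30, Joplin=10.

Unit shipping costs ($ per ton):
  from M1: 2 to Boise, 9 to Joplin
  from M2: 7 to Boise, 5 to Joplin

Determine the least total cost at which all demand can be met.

185

An optimal shipping plan:
  M1 to Boise: 15 × $2 = $30
  M2 to Boise: 15 × $7 = $105
  M2 to Joplin: 10 × $5 = $50
Total = 30 + 105 + 50 = $185.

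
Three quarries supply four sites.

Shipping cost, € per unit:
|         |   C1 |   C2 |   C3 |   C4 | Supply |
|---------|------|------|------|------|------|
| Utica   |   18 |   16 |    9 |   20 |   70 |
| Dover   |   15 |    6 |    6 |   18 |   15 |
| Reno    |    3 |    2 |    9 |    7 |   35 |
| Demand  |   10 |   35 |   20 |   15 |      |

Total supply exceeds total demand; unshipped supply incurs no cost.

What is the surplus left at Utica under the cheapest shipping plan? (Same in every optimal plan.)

Minimum-cost shipments:
  Utica→C3: 20 × €9 = €180
  Utica→C4: 10 × €20 = €200
  Dover→C2: 15 × €6 = €90
  Reno→C1: 10 × €3 = €30
  Reno→C2: 20 × €2 = €40
  Reno→C4: 5 × €7 = €35
Total cost = €575.
Utica ships 30 of its 70, leaving 40.

40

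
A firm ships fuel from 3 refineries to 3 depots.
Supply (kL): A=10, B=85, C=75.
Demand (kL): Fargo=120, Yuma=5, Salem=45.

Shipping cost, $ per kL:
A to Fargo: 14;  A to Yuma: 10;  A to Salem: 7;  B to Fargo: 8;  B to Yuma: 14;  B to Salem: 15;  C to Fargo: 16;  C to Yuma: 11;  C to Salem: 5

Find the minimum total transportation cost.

1500

An optimal shipping plan:
  A to Fargo: 10 × $14 = $140
  B to Fargo: 85 × $8 = $680
  C to Fargo: 25 × $16 = $400
  C to Yuma: 5 × $11 = $55
  C to Salem: 45 × $5 = $225
Total = 140 + 680 + 400 + 55 + 225 = $1500.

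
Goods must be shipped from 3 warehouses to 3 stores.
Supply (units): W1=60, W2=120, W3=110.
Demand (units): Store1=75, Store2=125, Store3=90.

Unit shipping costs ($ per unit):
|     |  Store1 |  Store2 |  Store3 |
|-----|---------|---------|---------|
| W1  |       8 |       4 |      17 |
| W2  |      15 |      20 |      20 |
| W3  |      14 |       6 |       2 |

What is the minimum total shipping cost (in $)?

2565

Optimal allocation:
  W1→Store2: 60 × $4 = $240
  W2→Store1: 75 × $15 = $1125
  W2→Store2: 45 × $20 = $900
  W3→Store2: 20 × $6 = $120
  W3→Store3: 90 × $2 = $180
Total = 240 + 1125 + 900 + 120 + 180 = $2565.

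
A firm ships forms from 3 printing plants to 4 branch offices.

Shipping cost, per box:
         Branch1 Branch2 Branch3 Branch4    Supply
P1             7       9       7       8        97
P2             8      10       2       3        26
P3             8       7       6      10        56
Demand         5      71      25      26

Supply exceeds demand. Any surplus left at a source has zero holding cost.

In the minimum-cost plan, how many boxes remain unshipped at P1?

Minimum-cost shipments:
  P1->Branch1: 5 boxes
  P1->Branch2: 15 boxes
  P1->Branch3: 25 boxes
  P2->Branch4: 26 boxes
  P3->Branch2: 56 boxes
Total cost = 815.
P1 ships 45 of its 97, leaving 52.

52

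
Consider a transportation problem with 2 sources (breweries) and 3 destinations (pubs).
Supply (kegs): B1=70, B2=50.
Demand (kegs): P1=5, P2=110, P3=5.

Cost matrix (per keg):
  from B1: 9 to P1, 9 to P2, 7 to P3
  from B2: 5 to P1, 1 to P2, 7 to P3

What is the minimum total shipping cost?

One minimum-cost allocation:
  B1–P1: 5 × 9 = 45
  B1–P2: 60 × 9 = 540
  B1–P3: 5 × 7 = 35
  B2–P2: 50 × 1 = 50
Total = 45 + 540 + 35 + 50 = 670.

670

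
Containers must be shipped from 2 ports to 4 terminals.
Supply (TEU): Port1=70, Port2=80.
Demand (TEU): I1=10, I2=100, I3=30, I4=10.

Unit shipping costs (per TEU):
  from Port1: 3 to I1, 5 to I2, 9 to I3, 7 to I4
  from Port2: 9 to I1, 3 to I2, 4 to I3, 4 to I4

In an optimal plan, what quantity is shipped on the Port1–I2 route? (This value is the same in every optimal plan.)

60

Optimal shipments:
  Port1->I1: 10 × 3 = 30
  Port1->I2: 60 × 5 = 300
  Port2->I2: 40 × 3 = 120
  Port2->I3: 30 × 4 = 120
  Port2->I4: 10 × 4 = 40
Total cost = 610.
So Port1→I2 carries 60 TEU.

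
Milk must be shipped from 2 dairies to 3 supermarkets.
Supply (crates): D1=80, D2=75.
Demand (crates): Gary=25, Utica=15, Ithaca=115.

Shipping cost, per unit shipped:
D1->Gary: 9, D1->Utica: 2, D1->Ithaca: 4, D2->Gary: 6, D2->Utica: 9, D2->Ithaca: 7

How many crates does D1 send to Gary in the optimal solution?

The minimum-cost plan:
  D1->Utica: 15 × 2 = 30
  D1->Ithaca: 65 × 4 = 260
  D2->Gary: 25 × 6 = 150
  D2->Ithaca: 50 × 7 = 350
Total cost = 790.
The route D1→Gary is not used.

0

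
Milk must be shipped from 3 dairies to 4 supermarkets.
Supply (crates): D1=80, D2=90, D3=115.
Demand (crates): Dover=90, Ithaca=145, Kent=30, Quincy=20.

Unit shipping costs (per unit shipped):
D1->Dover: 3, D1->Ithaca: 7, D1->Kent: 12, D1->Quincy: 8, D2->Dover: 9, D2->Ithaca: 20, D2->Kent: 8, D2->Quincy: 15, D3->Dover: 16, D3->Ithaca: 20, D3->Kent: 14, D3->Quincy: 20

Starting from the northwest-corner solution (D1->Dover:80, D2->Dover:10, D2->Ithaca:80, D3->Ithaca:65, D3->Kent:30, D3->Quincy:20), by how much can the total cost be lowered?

560

Current plan cost = 80·3 + 10·9 + 80·20 + 65·20 + 30·14 + 20·20 = 4050.
Optimal plan:
  D1 to Ithaca: 80 crates
  D2 to Dover: 90 crates
  D3 to Ithaca: 65 crates
  D3 to Kent: 30 crates
  D3 to Quincy: 20 crates
Optimal cost = 3490.
Saving = 4050 − 3490 = 560.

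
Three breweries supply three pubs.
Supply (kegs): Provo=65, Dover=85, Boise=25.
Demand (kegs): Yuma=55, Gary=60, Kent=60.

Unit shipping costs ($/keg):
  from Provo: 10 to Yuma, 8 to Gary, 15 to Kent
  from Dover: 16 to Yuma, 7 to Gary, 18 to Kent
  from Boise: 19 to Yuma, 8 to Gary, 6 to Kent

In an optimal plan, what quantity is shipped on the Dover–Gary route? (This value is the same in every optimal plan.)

Solving gives:
  Provo to Yuma: 55 kegs
  Provo to Kent: 10 kegs
  Dover to Gary: 60 kegs
  Dover to Kent: 25 kegs
  Boise to Kent: 25 kegs
Total cost = $1720.
So Dover→Gary carries 60 kegs.

60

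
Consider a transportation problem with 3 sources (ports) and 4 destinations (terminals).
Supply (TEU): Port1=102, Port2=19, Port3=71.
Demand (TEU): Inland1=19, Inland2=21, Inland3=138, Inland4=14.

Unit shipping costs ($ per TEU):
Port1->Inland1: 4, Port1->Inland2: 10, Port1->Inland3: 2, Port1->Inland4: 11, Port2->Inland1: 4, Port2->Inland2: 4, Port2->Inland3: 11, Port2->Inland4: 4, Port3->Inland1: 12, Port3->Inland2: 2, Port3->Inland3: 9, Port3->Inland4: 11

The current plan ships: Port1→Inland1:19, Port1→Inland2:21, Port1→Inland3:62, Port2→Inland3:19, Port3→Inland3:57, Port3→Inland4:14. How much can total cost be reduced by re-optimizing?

Current plan cost = 19·4 + 21·10 + 62·2 + 19·11 + 57·9 + 14·11 = $1286.
Optimal plan:
  Port1→Inland3: 102 TEU
  Port2→Inland1: 19 TEU
  Port3→Inland2: 21 TEU
  Port3→Inland3: 36 TEU
  Port3→Inland4: 14 TEU
Optimal cost = $800.
Saving = 1286 − 800 = $486.

486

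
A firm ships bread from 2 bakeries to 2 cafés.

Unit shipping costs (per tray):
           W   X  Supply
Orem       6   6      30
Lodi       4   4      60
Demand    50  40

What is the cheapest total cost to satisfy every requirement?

A cheapest plan:
  Orem to X: 30 × 6 = 180
  Lodi to W: 50 × 4 = 200
  Lodi to X: 10 × 4 = 40
Total = 180 + 200 + 40 = 420.

420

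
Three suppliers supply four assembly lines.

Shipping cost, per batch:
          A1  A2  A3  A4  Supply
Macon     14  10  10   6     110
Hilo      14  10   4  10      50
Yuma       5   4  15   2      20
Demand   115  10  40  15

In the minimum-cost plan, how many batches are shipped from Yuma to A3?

0

The minimum-cost plan:
  Macon to A1: 85 batches
  Macon to A2: 10 batches
  Macon to A4: 15 batches
  Hilo to A1: 10 batches
  Hilo to A3: 40 batches
  Yuma to A1: 20 batches
Total cost = 1780.
The route Yuma→A3 is not used.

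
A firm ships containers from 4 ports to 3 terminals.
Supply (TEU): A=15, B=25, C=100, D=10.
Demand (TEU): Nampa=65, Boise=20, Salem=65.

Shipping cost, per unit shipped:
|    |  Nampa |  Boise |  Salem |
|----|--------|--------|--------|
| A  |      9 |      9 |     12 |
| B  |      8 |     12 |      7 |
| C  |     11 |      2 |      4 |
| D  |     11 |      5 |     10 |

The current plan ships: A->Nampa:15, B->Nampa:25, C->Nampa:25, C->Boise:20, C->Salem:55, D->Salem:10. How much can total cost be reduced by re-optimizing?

60

Current plan cost = 15·9 + 25·8 + 25·11 + 20·2 + 55·4 + 10·10 = 970.
Optimal plan:
  A–Nampa: 15 × 9 = 135
  B–Nampa: 25 × 8 = 200
  C–Nampa: 15 × 11 = 165
  C–Boise: 20 × 2 = 40
  C–Salem: 65 × 4 = 260
  D–Nampa: 10 × 11 = 110
Optimal cost = 910.
Saving = 970 − 910 = 60.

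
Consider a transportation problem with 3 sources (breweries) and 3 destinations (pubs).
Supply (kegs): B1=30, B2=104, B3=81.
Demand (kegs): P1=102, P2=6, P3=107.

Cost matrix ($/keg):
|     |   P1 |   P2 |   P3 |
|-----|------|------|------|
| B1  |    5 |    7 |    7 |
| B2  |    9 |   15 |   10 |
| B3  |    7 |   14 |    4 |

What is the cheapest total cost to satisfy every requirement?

One minimum-cost allocation:
  B1 to P1: 24 × $5 = $120
  B1 to P2: 6 × $7 = $42
  B2 to P1: 78 × $9 = $702
  B2 to P3: 26 × $10 = $260
  B3 to P3: 81 × $4 = $324
Total = 120 + 42 + 702 + 260 + 324 = $1448.

1448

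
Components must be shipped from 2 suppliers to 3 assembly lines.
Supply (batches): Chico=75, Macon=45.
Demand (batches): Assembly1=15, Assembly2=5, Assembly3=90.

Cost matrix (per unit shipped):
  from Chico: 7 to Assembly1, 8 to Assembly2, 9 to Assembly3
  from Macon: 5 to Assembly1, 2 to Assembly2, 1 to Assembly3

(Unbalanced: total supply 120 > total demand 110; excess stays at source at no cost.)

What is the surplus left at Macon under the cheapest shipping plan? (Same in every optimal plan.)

0

An optimal plan:
  Chico to Assembly1: 15 × 7 = 105
  Chico to Assembly2: 5 × 8 = 40
  Chico to Assembly3: 45 × 9 = 405
  Macon to Assembly3: 45 × 1 = 45
Total cost = 595.
Macon ships 45 of its 45, leaving 0.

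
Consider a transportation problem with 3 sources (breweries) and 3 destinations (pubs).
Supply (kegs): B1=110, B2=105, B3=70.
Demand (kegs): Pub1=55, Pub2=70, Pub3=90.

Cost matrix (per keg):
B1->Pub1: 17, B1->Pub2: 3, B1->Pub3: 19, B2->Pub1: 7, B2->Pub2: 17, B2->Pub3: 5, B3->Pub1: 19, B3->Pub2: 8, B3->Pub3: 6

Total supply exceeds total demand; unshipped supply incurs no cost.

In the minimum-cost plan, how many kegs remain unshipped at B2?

An optimal plan:
  B1->Pub2: 70 × 3 = 210
  B2->Pub1: 55 × 7 = 385
  B2->Pub3: 50 × 5 = 250
  B3->Pub3: 40 × 6 = 240
Total cost = 1085.
B2 ships 105 of its 105, leaving 0.

0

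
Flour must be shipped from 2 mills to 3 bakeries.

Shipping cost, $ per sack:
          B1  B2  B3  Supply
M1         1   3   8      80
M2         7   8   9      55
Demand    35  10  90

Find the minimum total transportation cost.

840

A cheapest plan:
  M1->B1: 35 × $1 = $35
  M1->B2: 10 × $3 = $30
  M1->B3: 35 × $8 = $280
  M2->B3: 55 × $9 = $495
Total = 35 + 30 + 280 + 495 = $840.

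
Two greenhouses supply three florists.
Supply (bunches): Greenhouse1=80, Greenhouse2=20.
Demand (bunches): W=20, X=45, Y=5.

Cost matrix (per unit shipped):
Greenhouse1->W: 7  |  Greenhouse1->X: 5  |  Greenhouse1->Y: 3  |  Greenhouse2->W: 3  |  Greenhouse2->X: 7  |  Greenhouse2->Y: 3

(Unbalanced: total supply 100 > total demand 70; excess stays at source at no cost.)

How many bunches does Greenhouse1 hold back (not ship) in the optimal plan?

30

Minimum-cost shipments:
  Greenhouse1->X: 45 × 5 = 225
  Greenhouse1->Y: 5 × 3 = 15
  Greenhouse2->W: 20 × 3 = 60
Total cost = 300.
Greenhouse1 ships 50 of its 80, leaving 30.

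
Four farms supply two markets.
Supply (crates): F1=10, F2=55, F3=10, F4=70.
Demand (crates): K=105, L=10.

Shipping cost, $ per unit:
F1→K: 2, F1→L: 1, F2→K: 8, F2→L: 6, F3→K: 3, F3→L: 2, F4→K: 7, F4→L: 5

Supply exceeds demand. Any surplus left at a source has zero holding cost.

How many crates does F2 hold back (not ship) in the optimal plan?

30

An optimal plan:
  F1->K: 10 crates
  F2->K: 25 crates
  F3->K: 10 crates
  F4->K: 60 crates
  F4->L: 10 crates
Total cost = $720.
F2 ships 25 of its 55, leaving 30.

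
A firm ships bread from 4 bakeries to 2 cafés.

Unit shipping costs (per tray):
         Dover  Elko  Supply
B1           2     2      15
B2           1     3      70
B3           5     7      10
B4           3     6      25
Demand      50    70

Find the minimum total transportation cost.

335

An optimal shipping plan:
  B1–Elko: 15 × 2 = 30
  B2–Dover: 15 × 1 = 15
  B2–Elko: 55 × 3 = 165
  B3–Dover: 10 × 5 = 50
  B4–Dover: 25 × 3 = 75
Total = 30 + 15 + 165 + 50 + 75 = 335.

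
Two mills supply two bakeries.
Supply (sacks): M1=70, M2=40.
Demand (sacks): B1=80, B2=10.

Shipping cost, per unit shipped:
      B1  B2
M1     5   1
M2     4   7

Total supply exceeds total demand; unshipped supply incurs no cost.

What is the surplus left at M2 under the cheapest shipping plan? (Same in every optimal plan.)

0

Minimum-cost shipments:
  M1 to B1: 40 × 5 = 200
  M1 to B2: 10 × 1 = 10
  M2 to B1: 40 × 4 = 160
Total cost = 370.
M2 ships 40 of its 40, leaving 0.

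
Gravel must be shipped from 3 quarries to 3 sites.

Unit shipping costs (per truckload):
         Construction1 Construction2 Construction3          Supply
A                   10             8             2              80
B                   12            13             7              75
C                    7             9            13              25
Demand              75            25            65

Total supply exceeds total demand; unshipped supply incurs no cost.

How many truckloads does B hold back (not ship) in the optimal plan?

15

An optimal plan:
  A->Construction2: 25 × 8 = 200
  A->Construction3: 55 × 2 = 110
  B->Construction1: 50 × 12 = 600
  B->Construction3: 10 × 7 = 70
  C->Construction1: 25 × 7 = 175
Total cost = 1155.
B ships 60 of its 75, leaving 15.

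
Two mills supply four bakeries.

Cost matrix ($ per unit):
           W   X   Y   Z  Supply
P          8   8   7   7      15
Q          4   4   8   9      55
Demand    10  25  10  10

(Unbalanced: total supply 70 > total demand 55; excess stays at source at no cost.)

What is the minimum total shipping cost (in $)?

One minimum-cost allocation:
  P–Y: 5 × $7 = $35
  P–Z: 10 × $7 = $70
  Q–W: 10 × $4 = $40
  Q–X: 25 × $4 = $100
  Q–Y: 5 × $8 = $40
Total = 35 + 70 + 40 + 100 + 40 = $285.
(Supply check: P ships 15; Q ships 40.)

285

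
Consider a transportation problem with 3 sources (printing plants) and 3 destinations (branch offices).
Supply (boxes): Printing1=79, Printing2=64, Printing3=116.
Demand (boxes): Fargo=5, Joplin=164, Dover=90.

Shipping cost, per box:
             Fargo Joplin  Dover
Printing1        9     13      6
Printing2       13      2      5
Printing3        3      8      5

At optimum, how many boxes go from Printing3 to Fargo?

Optimal shipments:
  Printing1->Dover: 79 × 6 = 474
  Printing2->Joplin: 64 × 2 = 128
  Printing3->Fargo: 5 × 3 = 15
  Printing3->Joplin: 100 × 8 = 800
  Printing3->Dover: 11 × 5 = 55
Total cost = 1472.
So Printing3→Fargo carries 5 boxes.

5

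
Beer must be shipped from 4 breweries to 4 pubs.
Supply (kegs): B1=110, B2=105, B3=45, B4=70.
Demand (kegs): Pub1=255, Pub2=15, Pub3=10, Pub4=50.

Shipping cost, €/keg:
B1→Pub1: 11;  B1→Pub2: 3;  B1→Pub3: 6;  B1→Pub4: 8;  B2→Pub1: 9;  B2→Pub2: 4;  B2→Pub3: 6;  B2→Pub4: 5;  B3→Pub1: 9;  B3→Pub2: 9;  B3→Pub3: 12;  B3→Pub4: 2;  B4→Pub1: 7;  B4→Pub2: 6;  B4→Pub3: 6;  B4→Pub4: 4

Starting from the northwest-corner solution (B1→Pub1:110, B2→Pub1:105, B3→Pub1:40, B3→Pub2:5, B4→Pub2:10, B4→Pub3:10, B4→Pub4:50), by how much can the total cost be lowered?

Current plan cost = 110·11 + 105·9 + 40·9 + 5·9 + 10·6 + 10·6 + 50·4 = €2880.
Optimal plan:
  B1 to Pub1: 85 × €11 = €935
  B1 to Pub2: 15 × €3 = €45
  B1 to Pub3: 10 × €6 = €60
  B2 to Pub1: 100 × €9 = €900
  B2 to Pub4: 5 × €5 = €25
  B3 to Pub4: 45 × €2 = €90
  B4 to Pub1: 70 × €7 = €490
Optimal cost = €2545.
Saving = 2880 − 2545 = €335.

335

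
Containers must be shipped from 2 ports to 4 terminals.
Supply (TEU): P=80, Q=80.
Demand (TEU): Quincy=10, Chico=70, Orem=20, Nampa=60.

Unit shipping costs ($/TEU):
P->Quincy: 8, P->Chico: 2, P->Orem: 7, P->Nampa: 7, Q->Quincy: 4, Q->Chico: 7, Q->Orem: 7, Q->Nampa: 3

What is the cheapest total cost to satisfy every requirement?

500

Optimal allocation:
  P→Chico: 70 × $2 = $140
  P→Orem: 10 × $7 = $70
  Q→Quincy: 10 × $4 = $40
  Q→Orem: 10 × $7 = $70
  Q→Nampa: 60 × $3 = $180
Total = 140 + 70 + 40 + 70 + 180 = $500.
(Supply check: P ships 80; Q ships 80.)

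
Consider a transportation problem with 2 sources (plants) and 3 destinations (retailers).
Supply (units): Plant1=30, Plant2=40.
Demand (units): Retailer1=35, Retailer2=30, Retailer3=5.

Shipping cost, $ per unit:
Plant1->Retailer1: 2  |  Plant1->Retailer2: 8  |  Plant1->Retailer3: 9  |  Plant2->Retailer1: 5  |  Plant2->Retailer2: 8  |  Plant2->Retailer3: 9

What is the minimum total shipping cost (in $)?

Optimal allocation:
  Plant1->Retailer1: 30 × $2 = $60
  Plant2->Retailer1: 5 × $5 = $25
  Plant2->Retailer2: 30 × $8 = $240
  Plant2->Retailer3: 5 × $9 = $45
Total = 60 + 25 + 240 + 45 = $370.
(Supply check: Plant1 ships 30; Plant2 ships 40.)

370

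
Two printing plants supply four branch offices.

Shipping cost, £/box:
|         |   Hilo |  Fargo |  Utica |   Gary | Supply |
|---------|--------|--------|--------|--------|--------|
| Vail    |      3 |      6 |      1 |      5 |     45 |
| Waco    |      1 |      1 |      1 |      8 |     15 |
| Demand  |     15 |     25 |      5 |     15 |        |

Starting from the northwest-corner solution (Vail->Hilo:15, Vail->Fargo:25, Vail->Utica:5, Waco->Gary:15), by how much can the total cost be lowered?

120

Current plan cost = 15·3 + 25·6 + 5·1 + 15·8 = £320.
Optimal plan:
  Vail→Hilo: 15 boxes
  Vail→Fargo: 10 boxes
  Vail→Utica: 5 boxes
  Vail→Gary: 15 boxes
  Waco→Fargo: 15 boxes
Optimal cost = £200.
Saving = 320 − 200 = £120.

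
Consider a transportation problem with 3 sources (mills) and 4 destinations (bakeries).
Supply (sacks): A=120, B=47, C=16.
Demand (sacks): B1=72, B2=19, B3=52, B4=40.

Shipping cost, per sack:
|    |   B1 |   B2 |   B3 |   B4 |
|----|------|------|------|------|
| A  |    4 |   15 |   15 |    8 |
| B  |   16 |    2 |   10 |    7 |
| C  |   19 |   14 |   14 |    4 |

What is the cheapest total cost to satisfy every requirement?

1222

An optimal shipping plan:
  A to B1: 72 × 4 = 288
  A to B3: 24 × 15 = 360
  A to B4: 24 × 8 = 192
  B to B2: 19 × 2 = 38
  B to B3: 28 × 10 = 280
  C to B4: 16 × 4 = 64
Total = 288 + 360 + 192 + 38 + 280 + 64 = 1222.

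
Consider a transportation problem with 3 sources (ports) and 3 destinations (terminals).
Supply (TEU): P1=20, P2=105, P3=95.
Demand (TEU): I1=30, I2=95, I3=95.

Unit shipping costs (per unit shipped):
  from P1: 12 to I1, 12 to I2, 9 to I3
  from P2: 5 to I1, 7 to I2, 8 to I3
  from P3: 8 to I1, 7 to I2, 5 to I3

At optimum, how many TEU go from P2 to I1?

30

Optimal shipments:
  P1–I3: 20 TEU
  P2–I1: 30 TEU
  P2–I2: 75 TEU
  P3–I2: 20 TEU
  P3–I3: 75 TEU
Total cost = 1370.
So P2→I1 carries 30 TEU.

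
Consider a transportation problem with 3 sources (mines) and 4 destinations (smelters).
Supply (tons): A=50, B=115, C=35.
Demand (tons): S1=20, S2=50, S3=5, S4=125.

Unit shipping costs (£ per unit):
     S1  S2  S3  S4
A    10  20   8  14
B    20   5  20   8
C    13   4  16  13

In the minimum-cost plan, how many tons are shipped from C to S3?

Solving gives:
  A→S1: 20 × £10 = £200
  A→S3: 5 × £8 = £40
  A→S4: 25 × £14 = £350
  B→S2: 15 × £5 = £75
  B→S4: 100 × £8 = £800
  C→S2: 35 × £4 = £140
Total cost = £1605.
The route C→S3 is not used.

0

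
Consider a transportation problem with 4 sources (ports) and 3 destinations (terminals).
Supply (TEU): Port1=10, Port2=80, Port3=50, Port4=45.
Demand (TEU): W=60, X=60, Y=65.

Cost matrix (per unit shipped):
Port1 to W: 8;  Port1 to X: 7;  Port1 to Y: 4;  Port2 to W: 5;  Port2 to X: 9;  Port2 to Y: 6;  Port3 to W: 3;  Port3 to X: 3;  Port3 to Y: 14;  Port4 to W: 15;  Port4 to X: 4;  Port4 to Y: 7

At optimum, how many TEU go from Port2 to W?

25

The minimum-cost plan:
  Port1–Y: 10 × 4 = 40
  Port2–W: 25 × 5 = 125
  Port2–Y: 55 × 6 = 330
  Port3–W: 35 × 3 = 105
  Port3–X: 15 × 3 = 45
  Port4–X: 45 × 4 = 180
Total cost = 825.
So Port2→W carries 25 TEU.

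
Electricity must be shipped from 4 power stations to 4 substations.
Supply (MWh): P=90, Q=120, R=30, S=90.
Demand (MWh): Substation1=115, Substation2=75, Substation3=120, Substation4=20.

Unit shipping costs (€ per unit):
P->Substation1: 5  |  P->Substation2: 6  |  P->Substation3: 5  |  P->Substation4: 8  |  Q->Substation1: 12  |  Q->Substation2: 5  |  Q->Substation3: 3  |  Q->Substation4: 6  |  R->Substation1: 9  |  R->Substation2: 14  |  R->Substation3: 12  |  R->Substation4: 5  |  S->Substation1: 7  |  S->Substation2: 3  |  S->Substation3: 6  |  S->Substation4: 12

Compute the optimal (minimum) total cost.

Optimal allocation:
  P–Substation1: 90 MWh
  Q–Substation3: 120 MWh
  R–Substation1: 10 MWh
  R–Substation4: 20 MWh
  S–Substation1: 15 MWh
  S–Substation2: 75 MWh
Total cost = €1330.
(Supply check: P ships 90; Q ships 120; R ships 30; S ships 90.)

1330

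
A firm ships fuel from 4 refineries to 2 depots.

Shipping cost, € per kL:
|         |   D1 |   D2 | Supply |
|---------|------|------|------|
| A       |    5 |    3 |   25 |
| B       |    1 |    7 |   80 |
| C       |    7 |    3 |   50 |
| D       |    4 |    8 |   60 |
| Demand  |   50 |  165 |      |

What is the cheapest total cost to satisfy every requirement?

965

An optimal shipping plan:
  A–D2: 25 × €3 = €75
  B–D1: 50 × €1 = €50
  B–D2: 30 × €7 = €210
  C–D2: 50 × €3 = €150
  D–D2: 60 × €8 = €480
Total = 75 + 50 + 210 + 150 + 480 = €965.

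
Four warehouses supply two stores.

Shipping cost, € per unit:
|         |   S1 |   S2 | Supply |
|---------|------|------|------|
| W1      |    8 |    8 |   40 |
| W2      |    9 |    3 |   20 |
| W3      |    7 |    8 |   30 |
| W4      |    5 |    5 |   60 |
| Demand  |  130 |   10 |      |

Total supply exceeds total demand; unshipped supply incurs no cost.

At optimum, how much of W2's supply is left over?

An optimal plan:
  W1–S1: 40 units
  W2–S2: 10 units
  W3–S1: 30 units
  W4–S1: 60 units
Total cost = €860.
W2 ships 10 of its 20, leaving 10.

10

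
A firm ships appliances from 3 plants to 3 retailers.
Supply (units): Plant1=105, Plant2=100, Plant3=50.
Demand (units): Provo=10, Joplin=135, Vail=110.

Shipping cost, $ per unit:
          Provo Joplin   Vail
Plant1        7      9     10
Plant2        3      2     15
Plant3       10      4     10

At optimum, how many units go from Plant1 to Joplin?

0

The minimum-cost plan:
  Plant1–Vail: 105 × $10 = $1050
  Plant2–Provo: 10 × $3 = $30
  Plant2–Joplin: 90 × $2 = $180
  Plant3–Joplin: 45 × $4 = $180
  Plant3–Vail: 5 × $10 = $50
Total cost = $1490.
The route Plant1→Joplin is not used.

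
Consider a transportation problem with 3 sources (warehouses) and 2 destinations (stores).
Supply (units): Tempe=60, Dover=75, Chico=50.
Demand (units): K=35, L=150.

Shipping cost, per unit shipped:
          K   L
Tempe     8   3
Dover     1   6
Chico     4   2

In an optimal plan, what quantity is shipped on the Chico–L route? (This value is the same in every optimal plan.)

50

The minimum-cost plan:
  Tempe→L: 60 × 3 = 180
  Dover→K: 35 × 1 = 35
  Dover→L: 40 × 6 = 240
  Chico→L: 50 × 2 = 100
Total cost = 555.
So Chico→L carries 50 units.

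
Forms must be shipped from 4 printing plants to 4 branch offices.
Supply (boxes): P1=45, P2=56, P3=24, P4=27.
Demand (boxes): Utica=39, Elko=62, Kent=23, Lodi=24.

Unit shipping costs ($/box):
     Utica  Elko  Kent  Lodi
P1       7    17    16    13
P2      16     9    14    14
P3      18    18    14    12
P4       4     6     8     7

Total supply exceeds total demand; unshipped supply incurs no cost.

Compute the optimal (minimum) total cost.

1299

A cheapest plan:
  P1–Utica: 39 × $7 = $273
  P1–Lodi: 2 × $13 = $26
  P2–Elko: 56 × $9 = $504
  P3–Kent: 2 × $14 = $28
  P3–Lodi: 22 × $12 = $264
  P4–Elko: 6 × $6 = $36
  P4–Kent: 21 × $8 = $168
Total = 273 + 26 + 504 + 28 + 264 + 36 + 168 = $1299.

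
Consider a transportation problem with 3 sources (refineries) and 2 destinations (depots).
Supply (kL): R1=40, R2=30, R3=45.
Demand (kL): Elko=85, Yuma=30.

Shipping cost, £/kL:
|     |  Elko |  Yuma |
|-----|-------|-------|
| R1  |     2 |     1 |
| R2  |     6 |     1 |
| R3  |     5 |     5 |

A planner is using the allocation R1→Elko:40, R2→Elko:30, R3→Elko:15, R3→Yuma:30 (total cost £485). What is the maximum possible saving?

Current plan cost = 40·2 + 30·6 + 15·5 + 30·5 = £485.
Optimal plan:
  R1–Elko: 40 kL
  R2–Yuma: 30 kL
  R3–Elko: 45 kL
Optimal cost = £335.
Saving = 485 − 335 = £150.

150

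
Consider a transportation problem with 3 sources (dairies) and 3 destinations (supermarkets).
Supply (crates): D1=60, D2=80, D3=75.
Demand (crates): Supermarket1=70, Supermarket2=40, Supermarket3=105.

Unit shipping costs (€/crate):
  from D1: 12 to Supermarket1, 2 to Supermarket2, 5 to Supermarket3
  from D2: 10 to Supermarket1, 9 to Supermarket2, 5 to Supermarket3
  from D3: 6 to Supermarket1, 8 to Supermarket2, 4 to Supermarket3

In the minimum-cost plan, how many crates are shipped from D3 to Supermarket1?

70

Optimal shipments:
  D1–Supermarket2: 40 crates
  D1–Supermarket3: 20 crates
  D2–Supermarket3: 80 crates
  D3–Supermarket1: 70 crates
  D3–Supermarket3: 5 crates
Total cost = €1020.
So D3→Supermarket1 carries 70 crates.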